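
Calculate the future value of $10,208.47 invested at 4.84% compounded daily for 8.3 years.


Compound interest formula: A = P(1 + r/n)^(nt)
A = $10,208.47 × (1 + 0.0484/365)^(365 × 8.3)
Growth factor: (1 + 0.0484/365)^3029.5 = 1.494353
A = $10,208.47 × 1.494353
A = $15,255.06

A = P(1 + r/n)^(nt) = $15,255.06


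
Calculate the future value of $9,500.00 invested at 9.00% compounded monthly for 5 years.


Compound interest formula: A = P(1 + r/n)^(nt)
A = $9,500.00 × (1 + 0.09/12)^(12 × 5)
Growth factor: (1 + 0.09/12)^60 = 1.565681
A = $9,500.00 × 1.565681
A = $14,873.97

A = P(1 + r/n)^(nt) = $14,873.97


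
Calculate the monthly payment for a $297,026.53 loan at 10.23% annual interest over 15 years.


Loan payment formula: PMT = PV × r / (1 − (1 + r)^(−n))
Monthly rate r = 0.1023/12 = 0.008525, n = 180 months
Denominator: 1 − (1 + 0.1023/12)^(−180) = 0.783030
PMT = $297,026.53 × (0.1023/12) / 0.783030
PMT = $3,233.79 per month

PMT = PV × r / (1-(1+r)^(-n)) = $3,233.79/month


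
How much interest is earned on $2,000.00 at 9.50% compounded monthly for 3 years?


Compound interest earned = final amount − principal.
A = P(1 + r/n)^(nt) = $2,000.00 × (1 + 0.095/12)^(12 × 3) = $2,656.54
Interest = A − P = $2,656.54 − $2,000.00 = $656.54

Interest = A - P = $656.54


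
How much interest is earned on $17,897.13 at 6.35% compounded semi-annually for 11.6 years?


Compound interest earned = final amount − principal.
A = P(1 + r/n)^(nt) = $17,897.13 × (1 + 0.0635/2)^(2 × 11.6) = $36,958.24
Interest = A − P = $36,958.24 − $17,897.13 = $19,061.11

Interest = A - P = $19,061.11


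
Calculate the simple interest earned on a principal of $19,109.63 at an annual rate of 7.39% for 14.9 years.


Simple interest formula: I = P × r × t
I = $19,109.63 × 0.0739 × 14.9
I = $21,041.80

I = P × r × t = $21,041.80


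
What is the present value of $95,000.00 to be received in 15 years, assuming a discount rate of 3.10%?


Present value formula: PV = FV / (1 + r)^t
PV = $95,000.00 / (1 + 0.031)^15
PV = $95,000.00 / 1.5808111
PV = $60,095.73

PV = FV / (1 + r)^t = $60,095.73


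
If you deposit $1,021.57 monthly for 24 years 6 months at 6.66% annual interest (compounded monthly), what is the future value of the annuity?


Future value of an ordinary annuity: FV = PMT × ((1 + r)^n − 1) / r
Monthly rate r = 0.0666/12 = 0.00555, n = 294
FV = $1,021.57 × ((1 + 0.0666/12)^294 − 1) / (0.0666/12)
FV = $1,021.57 × 736.855213
FV = $752,749.18

FV = PMT × ((1+r)^n - 1)/r = $752,749.18


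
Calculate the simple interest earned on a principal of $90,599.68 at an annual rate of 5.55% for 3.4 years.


Simple interest formula: I = P × r × t
I = $90,599.68 × 0.0555 × 3.4
I = $17,096.16

I = P × r × t = $17,096.16


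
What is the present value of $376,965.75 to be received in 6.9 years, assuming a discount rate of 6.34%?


Present value formula: PV = FV / (1 + r)^t
PV = $376,965.75 / (1 + 0.0634)^6.9
PV = $376,965.75 / 1.5282941
PV = $246,657.86

PV = FV / (1 + r)^t = $246,657.86


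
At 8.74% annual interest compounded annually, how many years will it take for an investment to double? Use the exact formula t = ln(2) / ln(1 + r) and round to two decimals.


Doubling condition: (1 + r)^t = 2
Take ln of both sides: t × ln(1 + r) = ln(2)
t = ln(2) / ln(1 + r)
t = 0.693147 / 0.083790
t = 8.27

t = ln(2) / ln(1 + r) = 8.27 years


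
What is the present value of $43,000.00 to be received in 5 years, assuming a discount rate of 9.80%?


Present value formula: PV = FV / (1 + r)^t
PV = $43,000.00 / (1 + 0.098)^5
PV = $43,000.00 / 1.595922
PV = $26,943.67

PV = FV / (1 + r)^t = $26,943.67


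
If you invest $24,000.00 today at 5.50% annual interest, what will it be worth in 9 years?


Future value formula: FV = PV × (1 + r)^t
FV = $24,000.00 × (1 + 0.055)^9
FV = $24,000.00 × 1.619094
FV = $38,858.26

FV = PV × (1 + r)^t = $38,858.26


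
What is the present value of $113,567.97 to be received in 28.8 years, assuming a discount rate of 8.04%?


Present value formula: PV = FV / (1 + r)^t
PV = $113,567.97 / (1 + 0.0804)^28.8
PV = $113,567.97 / 9.273331
PV = $12,246.73

PV = FV / (1 + r)^t = $12,246.73


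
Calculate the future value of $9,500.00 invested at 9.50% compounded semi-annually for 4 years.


Compound interest formula: A = P(1 + r/n)^(nt)
A = $9,500.00 × (1 + 0.095/2)^(2 × 4)
Growth factor: (1 + 0.095/2)^8 = 1.4495468
A = $9,500.00 × 1.4495468
A = $13,770.69

A = P(1 + r/n)^(nt) = $13,770.69


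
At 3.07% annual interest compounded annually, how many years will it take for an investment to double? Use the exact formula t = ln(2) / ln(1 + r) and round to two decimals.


Doubling condition: (1 + r)^t = 2
Take ln of both sides: t × ln(1 + r) = ln(2)
t = ln(2) / ln(1 + r)
t = 0.693147 / 0.030238
t = 22.92

t = ln(2) / ln(1 + r) = 22.92 years


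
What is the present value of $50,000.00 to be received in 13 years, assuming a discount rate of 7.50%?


Present value formula: PV = FV / (1 + r)^t
PV = $50,000.00 / (1 + 0.075)^13
PV = $50,000.00 / 2.560413
PV = $19,528.10

PV = FV / (1 + r)^t = $19,528.10


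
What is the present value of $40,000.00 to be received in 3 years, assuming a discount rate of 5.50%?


Present value formula: PV = FV / (1 + r)^t
PV = $40,000.00 / (1 + 0.055)^3
PV = $40,000.00 / 1.1742414
PV = $34,064.55

PV = FV / (1 + r)^t = $34,064.55


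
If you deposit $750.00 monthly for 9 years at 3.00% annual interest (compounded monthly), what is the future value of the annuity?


Future value of an ordinary annuity: FV = PMT × ((1 + r)^n − 1) / r
Monthly rate r = 0.03/12 = 0.0025, n = 108
FV = $750.00 × ((1 + 0.03/12)^108 − 1) / (0.03/12)
FV = $750.00 × 123.809259
FV = $92,856.94

FV = PMT × ((1+r)^n - 1)/r = $92,856.94


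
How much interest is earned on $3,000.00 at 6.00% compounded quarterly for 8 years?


Compound interest earned = final amount − principal.
A = P(1 + r/n)^(nt) = $3,000.00 × (1 + 0.06/4)^(4 × 8) = $4,830.97
Interest = A − P = $4,830.97 − $3,000.00 = $1,830.97

Interest = A - P = $1,830.97


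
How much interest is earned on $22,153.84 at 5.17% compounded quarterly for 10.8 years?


Compound interest earned = final amount − principal.
A = P(1 + r/n)^(nt) = $22,153.84 × (1 + 0.0517/4)^(4 × 10.8) = $38,582.29
Interest = A − P = $38,582.29 − $22,153.84 = $16,428.45

Interest = A - P = $16,428.45


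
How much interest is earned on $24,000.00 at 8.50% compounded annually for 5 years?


Compound interest earned = final amount − principal.
A = P(1 + r/n)^(nt) = $24,000.00 × (1 + 0.085/1)^(1 × 5) = $36,087.76
Interest = A − P = $36,087.76 − $24,000.00 = $12,087.76

Interest = A - P = $12,087.76


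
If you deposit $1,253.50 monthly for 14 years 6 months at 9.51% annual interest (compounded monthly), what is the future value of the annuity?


Future value of an ordinary annuity: FV = PMT × ((1 + r)^n − 1) / r
Monthly rate r = 0.0951/12 = 0.007925, n = 174
FV = $1,253.50 × ((1 + 0.0951/12)^174 − 1) / (0.0951/12)
FV = $1,253.50 × 372.139590
FV = $466,476.98

FV = PMT × ((1+r)^n - 1)/r = $466,476.98


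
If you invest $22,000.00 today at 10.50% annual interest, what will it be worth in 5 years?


Future value formula: FV = PV × (1 + r)^t
FV = $22,000.00 × (1 + 0.105)^5
FV = $22,000.00 × 1.647447
FV = $36,243.83

FV = PV × (1 + r)^t = $36,243.83


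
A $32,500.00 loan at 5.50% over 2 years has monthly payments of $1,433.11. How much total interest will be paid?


Total paid over the life of the loan = PMT × n.
Total paid = $1,433.11 × 24 = $34,394.64
Total interest = total paid − principal = $34,394.64 − $32,500.00 = $1,894.64

Total interest = (PMT × n) - PV = $1,894.64


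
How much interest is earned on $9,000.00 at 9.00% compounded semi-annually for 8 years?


Compound interest earned = final amount − principal.
A = P(1 + r/n)^(nt) = $9,000.00 × (1 + 0.09/2)^(2 × 8) = $18,201.33
Interest = A − P = $18,201.33 − $9,000.00 = $9,201.33

Interest = A - P = $9,201.33


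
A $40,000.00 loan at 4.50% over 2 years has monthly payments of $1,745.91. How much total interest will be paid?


Total paid over the life of the loan = PMT × n.
Total paid = $1,745.91 × 24 = $41,901.84
Total interest = total paid − principal = $41,901.84 − $40,000.00 = $1,901.84

Total interest = (PMT × n) - PV = $1,901.84


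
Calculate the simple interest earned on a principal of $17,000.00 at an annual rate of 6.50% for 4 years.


Simple interest formula: I = P × r × t
I = $17,000.00 × 0.065 × 4
I = $4,420.00

I = P × r × t = $4,420.00


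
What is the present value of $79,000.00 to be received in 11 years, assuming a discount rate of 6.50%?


Present value formula: PV = FV / (1 + r)^t
PV = $79,000.00 / (1 + 0.065)^11
PV = $79,000.00 / 1.999151
PV = $39,516.77

PV = FV / (1 + r)^t = $39,516.77


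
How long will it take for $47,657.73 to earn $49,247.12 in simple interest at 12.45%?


Rearrange the simple interest formula for t:
I = P × r × t  ⇒  t = I / (P × r)
t = $49,247.12 / ($47,657.73 × 0.1245)
t = 8.3

t = I/(P×r) = 8.3 years


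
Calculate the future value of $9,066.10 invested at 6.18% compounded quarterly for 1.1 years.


Compound interest formula: A = P(1 + r/n)^(nt)
A = $9,066.10 × (1 + 0.0618/4)^(4 × 1.1)
Growth factor: (1 + 0.0618/4)^4.4 = 1.069788
A = $9,066.10 × 1.069788
A = $9,698.80

A = P(1 + r/n)^(nt) = $9,698.80


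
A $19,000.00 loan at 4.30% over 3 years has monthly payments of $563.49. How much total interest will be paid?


Total paid over the life of the loan = PMT × n.
Total paid = $563.49 × 36 = $20,285.64
Total interest = total paid − principal = $20,285.64 − $19,000.00 = $1,285.64

Total interest = (PMT × n) - PV = $1,285.64


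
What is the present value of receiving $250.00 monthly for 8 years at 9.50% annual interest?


Present value of an ordinary annuity: PV = PMT × (1 − (1 + r)^(−n)) / r
Monthly rate r = 0.095/12 ≈ 0.00791667, n = 96
PV = $250.00 × (1 − (1 + 0.095/12)^(−96)) / (0.095/12)
PV = $250.00 × 67.065090
PV = $16,766.27

PV = PMT × (1-(1+r)^(-n))/r = $16,766.27


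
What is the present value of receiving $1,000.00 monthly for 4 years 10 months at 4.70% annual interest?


Present value of an ordinary annuity: PV = PMT × (1 − (1 + r)^(−n)) / r
Monthly rate r = 0.047/12 ≈ 0.00391667, n = 58
PV = $1,000.00 × (1 − (1 + 0.047/12)^(−58)) / (0.047/12)
PV = $1,000.00 × 51.7936355
PV = $51,793.64

PV = PMT × (1-(1+r)^(-n))/r = $51,793.64


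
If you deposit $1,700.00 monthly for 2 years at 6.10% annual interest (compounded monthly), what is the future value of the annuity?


Future value of an ordinary annuity: FV = PMT × ((1 + r)^n − 1) / r
Monthly rate r = 0.061/12 ≈ 0.00508333, n = 24
FV = $1,700.00 × ((1 + 0.061/12)^24 − 1) / (0.061/12)
FV = $1,700.00 × 25.456725
FV = $43,276.43

FV = PMT × ((1+r)^n - 1)/r = $43,276.43


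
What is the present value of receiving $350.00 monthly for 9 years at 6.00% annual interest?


Present value of an ordinary annuity: PV = PMT × (1 − (1 + r)^(−n)) / r
Monthly rate r = 0.06/12 = 0.005, n = 108
PV = $350.00 × (1 − (1 + 0.06/12)^(−108)) / (0.06/12)
PV = $350.00 × 83.293424
PV = $29,152.70

PV = PMT × (1-(1+r)^(-n))/r = $29,152.70


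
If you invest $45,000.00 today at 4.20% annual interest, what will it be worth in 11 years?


Future value formula: FV = PV × (1 + r)^t
FV = $45,000.00 × (1 + 0.042)^11
FV = $45,000.00 × 1.5723344
FV = $70,755.05

FV = PV × (1 + r)^t = $70,755.05


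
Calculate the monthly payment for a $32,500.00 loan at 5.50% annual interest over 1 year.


Loan payment formula: PMT = PV × r / (1 − (1 + r)^(−n))
Monthly rate r = 0.055/12 ≈ 0.00458333, n = 12 months
Denominator: 1 − (1 + 0.055/12)^(−12) = 0.0533959
PMT = $32,500.00 × (0.055/12) / 0.0533959
PMT = $2,789.70 per month

PMT = PV × r / (1-(1+r)^(-n)) = $2,789.70/month


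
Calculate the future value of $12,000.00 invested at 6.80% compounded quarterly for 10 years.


Compound interest formula: A = P(1 + r/n)^(nt)
A = $12,000.00 × (1 + 0.068/4)^(4 × 10)
Growth factor: (1 + 0.068/4)^40 = 1.9626286
A = $12,000.00 × 1.9626286
A = $23,551.54

A = P(1 + r/n)^(nt) = $23,551.54


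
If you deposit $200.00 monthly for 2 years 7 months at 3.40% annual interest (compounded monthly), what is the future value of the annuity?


Future value of an ordinary annuity: FV = PMT × ((1 + r)^n − 1) / r
Monthly rate r = 0.034/12 ≈ 0.00283333, n = 31
FV = $200.00 × ((1 + 0.034/12)^31 − 1) / (0.034/12)
FV = $200.00 × 32.354312
FV = $6,470.86

FV = PMT × ((1+r)^n - 1)/r = $6,470.86


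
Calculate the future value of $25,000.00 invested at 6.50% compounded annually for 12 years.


Compound interest formula: A = P(1 + r/n)^(nt)
A = $25,000.00 × (1 + 0.065/1)^(1 × 12)
Growth factor: (1 + 0.065/1)^12 = 2.12909624
A = $25,000.00 × 2.12909624
A = $53,227.41

A = P(1 + r/n)^(nt) = $53,227.41


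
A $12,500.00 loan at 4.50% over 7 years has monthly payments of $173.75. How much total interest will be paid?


Total paid over the life of the loan = PMT × n.
Total paid = $173.75 × 84 = $14,595.00
Total interest = total paid − principal = $14,595.00 − $12,500.00 = $2,095.00

Total interest = (PMT × n) - PV = $2,095.00


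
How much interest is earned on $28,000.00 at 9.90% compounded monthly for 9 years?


Compound interest earned = final amount − principal.
A = P(1 + r/n)^(nt) = $28,000.00 × (1 + 0.099/12)^(12 × 9) = $68,002.82
Interest = A − P = $68,002.82 − $28,000.00 = $40,002.82

Interest = A - P = $40,002.82


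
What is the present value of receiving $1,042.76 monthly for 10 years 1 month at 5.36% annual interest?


Present value of an ordinary annuity: PV = PMT × (1 − (1 + r)^(−n)) / r
Monthly rate r = 0.0536/12 ≈ 0.00446667, n = 121
PV = $1,042.76 × (1 − (1 + 0.0536/12)^(−121)) / (0.0536/12)
PV = $1,042.76 × 93.318408
PV = $97,308.70

PV = PMT × (1-(1+r)^(-n))/r = $97,308.70


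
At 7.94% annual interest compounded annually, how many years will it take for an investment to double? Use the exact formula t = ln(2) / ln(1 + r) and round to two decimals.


Doubling condition: (1 + r)^t = 2
Take ln of both sides: t × ln(1 + r) = ln(2)
t = ln(2) / ln(1 + r)
t = 0.693147 / 0.076405
t = 9.07

t = ln(2) / ln(1 + r) = 9.07 years


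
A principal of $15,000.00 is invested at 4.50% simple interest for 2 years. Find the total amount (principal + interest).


Total amount formula: A = P(1 + rt) = P + P·r·t
Interest: I = P × r × t = $15,000.00 × 0.045 × 2 = $1,350.00
A = P + I = $15,000.00 + $1,350.00 = $16,350.00

A = P + I = P(1 + rt) = $16,350.00


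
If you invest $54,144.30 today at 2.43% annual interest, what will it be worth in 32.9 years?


Future value formula: FV = PV × (1 + r)^t
FV = $54,144.30 × (1 + 0.0243)^32.9
FV = $54,144.30 × 2.2032003
FV = $119,290.74

FV = PV × (1 + r)^t = $119,290.74


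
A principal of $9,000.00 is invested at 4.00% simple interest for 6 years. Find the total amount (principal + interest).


Total amount formula: A = P(1 + rt) = P + P·r·t
Interest: I = P × r × t = $9,000.00 × 0.04 × 6 = $2,160.00
A = P + I = $9,000.00 + $2,160.00 = $11,160.00

A = P + I = P(1 + rt) = $11,160.00


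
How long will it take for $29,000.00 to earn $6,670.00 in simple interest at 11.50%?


Rearrange the simple interest formula for t:
I = P × r × t  ⇒  t = I / (P × r)
t = $6,670.00 / ($29,000.00 × 0.115)
t = 2

t = I/(P×r) = 2 years


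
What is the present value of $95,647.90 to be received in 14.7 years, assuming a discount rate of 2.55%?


Present value formula: PV = FV / (1 + r)^t
PV = $95,647.90 / (1 + 0.0255)^14.7
PV = $95,647.90 / 1.4479524
PV = $66,057.35

PV = FV / (1 + r)^t = $66,057.35


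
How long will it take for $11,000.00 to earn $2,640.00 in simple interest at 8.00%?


Rearrange the simple interest formula for t:
I = P × r × t  ⇒  t = I / (P × r)
t = $2,640.00 / ($11,000.00 × 0.08)
t = 3

t = I/(P×r) = 3 years


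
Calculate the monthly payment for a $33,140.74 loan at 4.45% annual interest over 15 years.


Loan payment formula: PMT = PV × r / (1 − (1 + r)^(−n))
Monthly rate r = 0.0445/12 ≈ 0.00370833, n = 180 months
Denominator: 1 − (1 + 0.0445/12)^(−180) = 0.486377
PMT = $33,140.74 × (0.0445/12) / 0.486377
PMT = $252.68 per month

PMT = PV × r / (1-(1+r)^(-n)) = $252.68/month


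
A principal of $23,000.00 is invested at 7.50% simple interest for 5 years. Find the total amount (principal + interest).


Total amount formula: A = P(1 + rt) = P + P·r·t
Interest: I = P × r × t = $23,000.00 × 0.075 × 5 = $8,625.00
A = P + I = $23,000.00 + $8,625.00 = $31,625.00

A = P + I = P(1 + rt) = $31,625.00


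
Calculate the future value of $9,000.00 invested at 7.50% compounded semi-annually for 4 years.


Compound interest formula: A = P(1 + r/n)^(nt)
A = $9,000.00 × (1 + 0.075/2)^(2 × 4)
Growth factor: (1 + 0.075/2)^8 = 1.342471
A = $9,000.00 × 1.342471
A = $12,082.24

A = P(1 + r/n)^(nt) = $12,082.24


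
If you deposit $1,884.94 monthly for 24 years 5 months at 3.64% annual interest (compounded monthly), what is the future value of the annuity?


Future value of an ordinary annuity: FV = PMT × ((1 + r)^n − 1) / r
Monthly rate r = 0.0364/12 ≈ 0.00303333, n = 293
FV = $1,884.94 × ((1 + 0.0364/12)^293 − 1) / (0.0364/12)
FV = $1,884.94 × 471.052277
FV = $887,905.28

FV = PMT × ((1+r)^n - 1)/r = $887,905.28


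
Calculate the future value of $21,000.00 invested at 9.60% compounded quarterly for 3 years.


Compound interest formula: A = P(1 + r/n)^(nt)
A = $21,000.00 × (1 + 0.096/4)^(4 × 3)
Growth factor: (1 + 0.096/4)^12 = 1.329228
A = $21,000.00 × 1.329228
A = $27,913.79

A = P(1 + r/n)^(nt) = $27,913.79


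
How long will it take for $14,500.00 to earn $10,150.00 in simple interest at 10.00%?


Rearrange the simple interest formula for t:
I = P × r × t  ⇒  t = I / (P × r)
t = $10,150.00 / ($14,500.00 × 0.1)
t = 7

t = I/(P×r) = 7 years


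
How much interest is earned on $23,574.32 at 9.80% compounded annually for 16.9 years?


Compound interest earned = final amount − principal.
A = P(1 + r/n)^(nt) = $23,574.32 × (1 + 0.098/1)^(1 × 16.9) = $114,450.77
Interest = A − P = $114,450.77 − $23,574.32 = $90,876.45

Interest = A - P = $90,876.45


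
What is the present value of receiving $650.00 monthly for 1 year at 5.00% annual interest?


Present value of an ordinary annuity: PV = PMT × (1 − (1 + r)^(−n)) / r
Monthly rate r = 0.05/12 ≈ 0.00416667, n = 12
PV = $650.00 × (1 − (1 + 0.05/12)^(−12)) / (0.05/12)
PV = $650.00 × 11.681222
PV = $7,592.79

PV = PMT × (1-(1+r)^(-n))/r = $7,592.79


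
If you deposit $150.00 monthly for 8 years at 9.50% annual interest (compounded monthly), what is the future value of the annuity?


Future value of an ordinary annuity: FV = PMT × ((1 + r)^n − 1) / r
Monthly rate r = 0.095/12 ≈ 0.00791667, n = 96
FV = $150.00 × ((1 + 0.095/12)^96 − 1) / (0.095/12)
FV = $150.00 × 142.975186
FV = $21,446.28

FV = PMT × ((1+r)^n - 1)/r = $21,446.28


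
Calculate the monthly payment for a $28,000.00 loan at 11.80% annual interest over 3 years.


Loan payment formula: PMT = PV × r / (1 − (1 + r)^(−n))
Monthly rate r = 0.118/12 ≈ 0.00983333, n = 36 months
Denominator: 1 − (1 + 0.118/12)^(−36) = 0.296910
PMT = $28,000.00 × (0.118/12) / 0.296910
PMT = $927.33 per month

PMT = PV × r / (1-(1+r)^(-n)) = $927.33/month


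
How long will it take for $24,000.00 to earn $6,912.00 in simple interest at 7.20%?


Rearrange the simple interest formula for t:
I = P × r × t  ⇒  t = I / (P × r)
t = $6,912.00 / ($24,000.00 × 0.072)
t = 4

t = I/(P×r) = 4 years


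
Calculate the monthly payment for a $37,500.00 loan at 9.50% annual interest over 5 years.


Loan payment formula: PMT = PV × r / (1 − (1 + r)^(−n))
Monthly rate r = 0.095/12 ≈ 0.00791667, n = 60 months
Denominator: 1 − (1 + 0.095/12)^(−60) = 0.376951
PMT = $37,500.00 × (0.095/12) / 0.376951
PMT = $787.57 per month

PMT = PV × r / (1-(1+r)^(-n)) = $787.57/month


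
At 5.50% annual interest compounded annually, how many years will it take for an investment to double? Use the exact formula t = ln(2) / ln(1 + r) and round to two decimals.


Doubling condition: (1 + r)^t = 2
Take ln of both sides: t × ln(1 + r) = ln(2)
t = ln(2) / ln(1 + r)
t = 0.693147 / 0.053541
t = 12.95

t = ln(2) / ln(1 + r) = 12.95 years


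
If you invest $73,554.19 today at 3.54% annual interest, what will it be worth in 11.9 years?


Future value formula: FV = PV × (1 + r)^t
FV = $73,554.19 × (1 + 0.0354)^11.9
FV = $73,554.19 × 1.5128195
FV = $111,274.21

FV = PV × (1 + r)^t = $111,274.21


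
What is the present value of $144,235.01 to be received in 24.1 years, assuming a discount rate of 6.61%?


Present value formula: PV = FV / (1 + r)^t
PV = $144,235.01 / (1 + 0.0661)^24.1
PV = $144,235.01 / 4.676602
PV = $30,841.84

PV = FV / (1 + r)^t = $30,841.84


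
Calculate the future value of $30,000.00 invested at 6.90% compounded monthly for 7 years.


Compound interest formula: A = P(1 + r/n)^(nt)
A = $30,000.00 × (1 + 0.069/12)^(12 × 7)
Growth factor: (1 + 0.069/12)^84 = 1.6186892
A = $30,000.00 × 1.6186892
A = $48,560.68

A = P(1 + r/n)^(nt) = $48,560.68


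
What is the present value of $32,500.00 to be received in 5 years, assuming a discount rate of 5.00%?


Present value formula: PV = FV / (1 + r)^t
PV = $32,500.00 / (1 + 0.05)^5
PV = $32,500.00 / 1.2762816
PV = $25,464.60

PV = FV / (1 + r)^t = $25,464.60


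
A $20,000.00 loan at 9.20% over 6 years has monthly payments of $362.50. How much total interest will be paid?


Total paid over the life of the loan = PMT × n.
Total paid = $362.50 × 72 = $26,100.00
Total interest = total paid − principal = $26,100.00 − $20,000.00 = $6,100.00

Total interest = (PMT × n) - PV = $6,100.00


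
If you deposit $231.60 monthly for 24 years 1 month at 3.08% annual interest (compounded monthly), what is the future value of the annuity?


Future value of an ordinary annuity: FV = PMT × ((1 + r)^n − 1) / r
Monthly rate r = 0.0308/12 ≈ 0.00256667, n = 289
FV = $231.60 × ((1 + 0.0308/12)^289 − 1) / (0.0308/12)
FV = $231.60 × 427.654772
FV = $99,044.85

FV = PMT × ((1+r)^n - 1)/r = $99,044.85


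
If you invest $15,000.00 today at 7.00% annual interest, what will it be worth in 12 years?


Future value formula: FV = PV × (1 + r)^t
FV = $15,000.00 × (1 + 0.07)^12
FV = $15,000.00 × 2.2521916
FV = $33,782.87

FV = PV × (1 + r)^t = $33,782.87


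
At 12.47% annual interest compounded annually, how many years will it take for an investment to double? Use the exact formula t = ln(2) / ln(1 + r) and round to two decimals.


Doubling condition: (1 + r)^t = 2
Take ln of both sides: t × ln(1 + r) = ln(2)
t = ln(2) / ln(1 + r)
t = 0.693147 / 0.117516
t = 5.90

t = ln(2) / ln(1 + r) = 5.90 years


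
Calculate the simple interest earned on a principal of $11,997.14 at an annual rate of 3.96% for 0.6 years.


Simple interest formula: I = P × r × t
I = $11,997.14 × 0.0396 × 0.6
I = $285.05

I = P × r × t = $285.05


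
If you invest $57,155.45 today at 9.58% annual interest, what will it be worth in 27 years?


Future value formula: FV = PV × (1 + r)^t
FV = $57,155.45 × (1 + 0.0958)^27
FV = $57,155.45 × 11.823471
FV = $675,775.81

FV = PV × (1 + r)^t = $675,775.81


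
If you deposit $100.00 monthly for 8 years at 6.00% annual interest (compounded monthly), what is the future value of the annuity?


Future value of an ordinary annuity: FV = PMT × ((1 + r)^n − 1) / r
Monthly rate r = 0.06/12 = 0.005, n = 96
FV = $100.00 × ((1 + 0.06/12)^96 − 1) / (0.06/12)
FV = $100.00 × 122.828542
FV = $12,282.85

FV = PMT × ((1+r)^n - 1)/r = $12,282.85


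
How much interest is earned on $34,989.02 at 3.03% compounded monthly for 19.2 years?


Compound interest earned = final amount − principal.
A = P(1 + r/n)^(nt) = $34,989.02 × (1 + 0.0303/12)^(12 × 19.2) = $62,555.93
Interest = A − P = $62,555.93 − $34,989.02 = $27,566.91

Interest = A - P = $27,566.91


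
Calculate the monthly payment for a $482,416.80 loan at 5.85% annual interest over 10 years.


Loan payment formula: PMT = PV × r / (1 − (1 + r)^(−n))
Monthly rate r = 0.0585/12 = 0.004875, n = 120 months
Denominator: 1 − (1 + 0.0585/12)^(−120) = 0.442102
PMT = $482,416.80 × (0.0585/12) / 0.442102
PMT = $5,319.55 per month

PMT = PV × r / (1-(1+r)^(-n)) = $5,319.55/month


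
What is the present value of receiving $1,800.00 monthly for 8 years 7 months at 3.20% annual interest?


Present value of an ordinary annuity: PV = PMT × (1 − (1 + r)^(−n)) / r
Monthly rate r = 0.032/12 ≈ 0.00266667, n = 103
PV = $1,800.00 × (1 − (1 + 0.032/12)^(−103)) / (0.032/12)
PV = $1,800.00 × 89.961308
PV = $161,930.35

PV = PMT × (1-(1+r)^(-n))/r = $161,930.35


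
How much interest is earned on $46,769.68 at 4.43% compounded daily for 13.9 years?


Compound interest earned = final amount − principal.
A = P(1 + r/n)^(nt) = $46,769.68 × (1 + 0.0443/365)^(365 × 13.9) = $86,571.25
Interest = A − P = $86,571.25 − $46,769.68 = $39,801.57

Interest = A - P = $39,801.57


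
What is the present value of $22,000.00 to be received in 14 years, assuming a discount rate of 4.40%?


Present value formula: PV = FV / (1 + r)^t
PV = $22,000.00 / (1 + 0.044)^14
PV = $22,000.00 / 1.827288
PV = $12,039.70

PV = FV / (1 + r)^t = $12,039.70


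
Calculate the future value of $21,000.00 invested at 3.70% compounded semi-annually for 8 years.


Compound interest formula: A = P(1 + r/n)^(nt)
A = $21,000.00 × (1 + 0.037/2)^(2 × 8)
Growth factor: (1 + 0.037/2)^16 = 1.3408387
A = $21,000.00 × 1.3408387
A = $28,157.61

A = P(1 + r/n)^(nt) = $28,157.61


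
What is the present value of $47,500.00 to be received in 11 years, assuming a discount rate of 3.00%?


Present value formula: PV = FV / (1 + r)^t
PV = $47,500.00 / (1 + 0.03)^11
PV = $47,500.00 / 1.384234
PV = $34,315.01

PV = FV / (1 + r)^t = $34,315.01


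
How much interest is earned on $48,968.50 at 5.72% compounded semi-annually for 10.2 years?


Compound interest earned = final amount − principal.
A = P(1 + r/n)^(nt) = $48,968.50 × (1 + 0.0572/2)^(2 × 10.2) = $87,045.40
Interest = A − P = $87,045.40 − $48,968.50 = $38,076.90

Interest = A - P = $38,076.90


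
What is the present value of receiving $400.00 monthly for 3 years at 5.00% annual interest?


Present value of an ordinary annuity: PV = PMT × (1 − (1 + r)^(−n)) / r
Monthly rate r = 0.05/12 ≈ 0.00416667, n = 36
PV = $400.00 × (1 − (1 + 0.05/12)^(−36)) / (0.05/12)
PV = $400.00 × 33.365701
PV = $13,346.28

PV = PMT × (1-(1+r)^(-n))/r = $13,346.28


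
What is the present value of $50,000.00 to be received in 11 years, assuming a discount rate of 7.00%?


Present value formula: PV = FV / (1 + r)^t
PV = $50,000.00 / (1 + 0.07)^11
PV = $50,000.00 / 2.104852
PV = $23,754.64

PV = FV / (1 + r)^t = $23,754.64


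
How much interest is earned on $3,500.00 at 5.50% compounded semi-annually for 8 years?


Compound interest earned = final amount − principal.
A = P(1 + r/n)^(nt) = $3,500.00 × (1 + 0.055/2)^(2 × 8) = $5,402.28
Interest = A − P = $5,402.28 − $3,500.00 = $1,902.28

Interest = A - P = $1,902.28


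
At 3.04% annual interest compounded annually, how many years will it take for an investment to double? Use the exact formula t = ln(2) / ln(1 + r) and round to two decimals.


Doubling condition: (1 + r)^t = 2
Take ln of both sides: t × ln(1 + r) = ln(2)
t = ln(2) / ln(1 + r)
t = 0.693147 / 0.029947
t = 23.15

t = ln(2) / ln(1 + r) = 23.15 years


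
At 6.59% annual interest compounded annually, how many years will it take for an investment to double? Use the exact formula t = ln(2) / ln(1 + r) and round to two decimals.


Doubling condition: (1 + r)^t = 2
Take ln of both sides: t × ln(1 + r) = ln(2)
t = ln(2) / ln(1 + r)
t = 0.693147 / 0.063820
t = 10.86

t = ln(2) / ln(1 + r) = 10.86 years


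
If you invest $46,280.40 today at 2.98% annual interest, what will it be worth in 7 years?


Future value formula: FV = PV × (1 + r)^t
FV = $46,280.40 × (1 + 0.0298)^7
FV = $46,280.40 × 1.228203
FV = $56,841.73

FV = PV × (1 + r)^t = $56,841.73


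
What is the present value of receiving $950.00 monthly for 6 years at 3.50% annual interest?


Present value of an ordinary annuity: PV = PMT × (1 − (1 + r)^(−n)) / r
Monthly rate r = 0.035/12 ≈ 0.00291667, n = 72
PV = $950.00 × (1 − (1 + 0.035/12)^(−72)) / (0.035/12)
PV = $950.00 × 64.857585
PV = $61,614.71

PV = PMT × (1-(1+r)^(-n))/r = $61,614.71


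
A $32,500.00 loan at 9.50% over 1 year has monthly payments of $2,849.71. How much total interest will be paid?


Total paid over the life of the loan = PMT × n.
Total paid = $2,849.71 × 12 = $34,196.52
Total interest = total paid − principal = $34,196.52 − $32,500.00 = $1,696.52

Total interest = (PMT × n) - PV = $1,696.52


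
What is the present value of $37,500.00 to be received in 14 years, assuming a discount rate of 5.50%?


Present value formula: PV = FV / (1 + r)^t
PV = $37,500.00 / (1 + 0.055)^14
PV = $37,500.00 / 2.1160915
PV = $17,721.35

PV = FV / (1 + r)^t = $17,721.35


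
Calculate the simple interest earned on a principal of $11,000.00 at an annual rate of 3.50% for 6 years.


Simple interest formula: I = P × r × t
I = $11,000.00 × 0.035 × 6
I = $2,310.00

I = P × r × t = $2,310.00


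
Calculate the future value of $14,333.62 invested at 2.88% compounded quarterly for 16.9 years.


Compound interest formula: A = P(1 + r/n)^(nt)
A = $14,333.62 × (1 + 0.0288/4)^(4 × 16.9)
Growth factor: (1 + 0.0288/4)^67.6 = 1.624136
A = $14,333.62 × 1.624136
A = $23,279.75

A = P(1 + r/n)^(nt) = $23,279.75


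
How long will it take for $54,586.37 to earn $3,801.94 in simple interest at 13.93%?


Rearrange the simple interest formula for t:
I = P × r × t  ⇒  t = I / (P × r)
t = $3,801.94 / ($54,586.37 × 0.1393)
t = 0.5

t = I/(P×r) = 0.5 years


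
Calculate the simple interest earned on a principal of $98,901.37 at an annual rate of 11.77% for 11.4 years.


Simple interest formula: I = P × r × t
I = $98,901.37 × 0.1177 × 11.4
I = $132,703.88

I = P × r × t = $132,703.88


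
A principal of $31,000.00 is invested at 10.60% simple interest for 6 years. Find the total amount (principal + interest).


Total amount formula: A = P(1 + rt) = P + P·r·t
Interest: I = P × r × t = $31,000.00 × 0.106 × 6 = $19,716.00
A = P + I = $31,000.00 + $19,716.00 = $50,716.00

A = P + I = P(1 + rt) = $50,716.00


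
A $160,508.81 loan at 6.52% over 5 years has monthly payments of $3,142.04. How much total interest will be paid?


Total paid over the life of the loan = PMT × n.
Total paid = $3,142.04 × 60 = $188,522.40
Total interest = total paid − principal = $188,522.40 − $160,508.81 = $28,013.59

Total interest = (PMT × n) - PV = $28,013.59


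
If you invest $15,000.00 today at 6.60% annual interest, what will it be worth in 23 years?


Future value formula: FV = PV × (1 + r)^t
FV = $15,000.00 × (1 + 0.066)^23
FV = $15,000.00 × 4.3492634
FV = $65,238.95

FV = PV × (1 + r)^t = $65,238.95


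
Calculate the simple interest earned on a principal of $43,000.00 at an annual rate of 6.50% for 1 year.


Simple interest formula: I = P × r × t
I = $43,000.00 × 0.065 × 1
I = $2,795.00

I = P × r × t = $2,795.00


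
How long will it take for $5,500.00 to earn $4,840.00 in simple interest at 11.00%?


Rearrange the simple interest formula for t:
I = P × r × t  ⇒  t = I / (P × r)
t = $4,840.00 / ($5,500.00 × 0.11)
t = 8

t = I/(P×r) = 8 years


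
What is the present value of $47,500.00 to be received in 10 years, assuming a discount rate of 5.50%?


Present value formula: PV = FV / (1 + r)^t
PV = $47,500.00 / (1 + 0.055)^10
PV = $47,500.00 / 1.7081445
PV = $27,807.95

PV = FV / (1 + r)^t = $27,807.95


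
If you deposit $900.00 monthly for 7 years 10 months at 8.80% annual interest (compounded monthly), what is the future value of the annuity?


Future value of an ordinary annuity: FV = PMT × ((1 + r)^n − 1) / r
Monthly rate r = 0.088/12 ≈ 0.00733333, n = 94
FV = $900.00 × ((1 + 0.088/12)^94 − 1) / (0.088/12)
FV = $900.00 × 134.642965
FV = $121,178.67

FV = PMT × ((1+r)^n - 1)/r = $121,178.67


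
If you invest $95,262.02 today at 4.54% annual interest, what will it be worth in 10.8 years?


Future value formula: FV = PV × (1 + r)^t
FV = $95,262.02 × (1 + 0.0454)^10.8
FV = $95,262.02 × 1.6152917
FV = $153,875.95

FV = PV × (1 + r)^t = $153,875.95


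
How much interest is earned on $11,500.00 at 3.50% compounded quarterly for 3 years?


Compound interest earned = final amount − principal.
A = P(1 + r/n)^(nt) = $11,500.00 × (1 + 0.035/4)^(4 × 3) = $12,767.34
Interest = A − P = $12,767.34 − $11,500.00 = $1,267.34

Interest = A - P = $1,267.34


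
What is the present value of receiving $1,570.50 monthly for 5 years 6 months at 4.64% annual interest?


Present value of an ordinary annuity: PV = PMT × (1 − (1 + r)^(−n)) / r
Monthly rate r = 0.0464/12 ≈ 0.00386667, n = 66
PV = $1,570.50 × (1 − (1 + 0.0464/12)^(−66)) / (0.0464/12)
PV = $1,570.50 × 58.152699
PV = $91,328.81

PV = PMT × (1-(1+r)^(-n))/r = $91,328.81


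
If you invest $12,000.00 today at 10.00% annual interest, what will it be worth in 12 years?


Future value formula: FV = PV × (1 + r)^t
FV = $12,000.00 × (1 + 0.1)^12
FV = $12,000.00 × 3.138428
FV = $37,661.14

FV = PV × (1 + r)^t = $37,661.14


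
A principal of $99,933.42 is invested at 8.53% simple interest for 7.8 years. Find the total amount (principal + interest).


Total amount formula: A = P(1 + rt) = P + P·r·t
Interest: I = P × r × t = $99,933.42 × 0.0853 × 7.8 = $66,489.70
A = P + I = $99,933.42 + $66,489.70 = $166,423.12

A = P + I = P(1 + rt) = $166,423.12


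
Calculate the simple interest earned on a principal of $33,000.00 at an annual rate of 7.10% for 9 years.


Simple interest formula: I = P × r × t
I = $33,000.00 × 0.071 × 9
I = $21,087.00

I = P × r × t = $21,087.00


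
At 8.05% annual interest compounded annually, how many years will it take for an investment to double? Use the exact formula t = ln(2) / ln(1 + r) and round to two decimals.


Doubling condition: (1 + r)^t = 2
Take ln of both sides: t × ln(1 + r) = ln(2)
t = ln(2) / ln(1 + r)
t = 0.693147 / 0.077424
t = 8.95

t = ln(2) / ln(1 + r) = 8.95 years


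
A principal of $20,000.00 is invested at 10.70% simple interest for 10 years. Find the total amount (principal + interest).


Total amount formula: A = P(1 + rt) = P + P·r·t
Interest: I = P × r × t = $20,000.00 × 0.107 × 10 = $21,400.00
A = P + I = $20,000.00 + $21,400.00 = $41,400.00

A = P + I = P(1 + rt) = $41,400.00


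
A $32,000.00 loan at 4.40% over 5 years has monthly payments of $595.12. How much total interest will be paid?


Total paid over the life of the loan = PMT × n.
Total paid = $595.12 × 60 = $35,707.20
Total interest = total paid − principal = $35,707.20 − $32,000.00 = $3,707.20

Total interest = (PMT × n) - PV = $3,707.20


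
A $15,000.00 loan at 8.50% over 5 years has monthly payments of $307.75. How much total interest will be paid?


Total paid over the life of the loan = PMT × n.
Total paid = $307.75 × 60 = $18,465.00
Total interest = total paid − principal = $18,465.00 − $15,000.00 = $3,465.00

Total interest = (PMT × n) - PV = $3,465.00


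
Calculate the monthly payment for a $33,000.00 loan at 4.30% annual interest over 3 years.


Loan payment formula: PMT = PV × r / (1 − (1 + r)^(−n))
Monthly rate r = 0.043/12 ≈ 0.00358333, n = 36 months
Denominator: 1 − (1 + 0.043/12)^(−36) = 0.120823
PMT = $33,000.00 × (0.043/12) / 0.120823
PMT = $978.70 per month

PMT = PV × r / (1-(1+r)^(-n)) = $978.70/month


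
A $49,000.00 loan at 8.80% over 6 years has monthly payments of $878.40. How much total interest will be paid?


Total paid over the life of the loan = PMT × n.
Total paid = $878.40 × 72 = $63,244.80
Total interest = total paid − principal = $63,244.80 − $49,000.00 = $14,244.80

Total interest = (PMT × n) - PV = $14,244.80


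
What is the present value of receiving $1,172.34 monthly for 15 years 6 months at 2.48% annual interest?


Present value of an ordinary annuity: PV = PMT × (1 − (1 + r)^(−n)) / r
Monthly rate r = 0.0248/12 ≈ 0.00206667, n = 186
PV = $1,172.34 × (1 − (1 + 0.0248/12)^(−186)) / (0.0248/12)
PV = $1,172.34 × 154.292343
PV = $180,883.09

PV = PMT × (1-(1+r)^(-n))/r = $180,883.09


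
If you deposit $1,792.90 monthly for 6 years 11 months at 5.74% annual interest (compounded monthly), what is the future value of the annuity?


Future value of an ordinary annuity: FV = PMT × ((1 + r)^n − 1) / r
Monthly rate r = 0.0574/12 ≈ 0.00478333, n = 83
FV = $1,792.90 × ((1 + 0.0574/12)^83 − 1) / (0.0574/12)
FV = $1,792.90 × 101.597260
FV = $182,153.73

FV = PMT × ((1+r)^n - 1)/r = $182,153.73


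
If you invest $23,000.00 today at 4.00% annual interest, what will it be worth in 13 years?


Future value formula: FV = PV × (1 + r)^t
FV = $23,000.00 × (1 + 0.04)^13
FV = $23,000.00 × 1.6650735
FV = $38,296.69

FV = PV × (1 + r)^t = $38,296.69


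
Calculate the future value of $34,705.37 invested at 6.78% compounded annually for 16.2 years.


Compound interest formula: A = P(1 + r/n)^(nt)
A = $34,705.37 × (1 + 0.0678/1)^(1 × 16.2)
Growth factor: (1 + 0.0678/1)^16.2 = 2.894254
A = $34,705.37 × 2.894254
A = $100,446.16

A = P(1 + r/n)^(nt) = $100,446.16


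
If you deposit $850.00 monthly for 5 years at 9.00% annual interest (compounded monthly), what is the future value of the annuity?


Future value of an ordinary annuity: FV = PMT × ((1 + r)^n − 1) / r
Monthly rate r = 0.09/12 = 0.0075, n = 60
FV = $850.00 × ((1 + 0.09/12)^60 − 1) / (0.09/12)
FV = $850.00 × 75.424137
FV = $64,110.52

FV = PMT × ((1+r)^n - 1)/r = $64,110.52


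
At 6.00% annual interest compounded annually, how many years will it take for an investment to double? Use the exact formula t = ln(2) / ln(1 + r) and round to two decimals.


Doubling condition: (1 + r)^t = 2
Take ln of both sides: t × ln(1 + r) = ln(2)
t = ln(2) / ln(1 + r)
t = 0.693147 / 0.058269
t = 11.90

t = ln(2) / ln(1 + r) = 11.90 years


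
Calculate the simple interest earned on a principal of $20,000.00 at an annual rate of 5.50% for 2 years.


Simple interest formula: I = P × r × t
I = $20,000.00 × 0.055 × 2
I = $2,200.00

I = P × r × t = $2,200.00


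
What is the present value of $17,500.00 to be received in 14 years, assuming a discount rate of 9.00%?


Present value formula: PV = FV / (1 + r)^t
PV = $17,500.00 / (1 + 0.09)^14
PV = $17,500.00 / 3.341727
PV = $5,236.81

PV = FV / (1 + r)^t = $5,236.81


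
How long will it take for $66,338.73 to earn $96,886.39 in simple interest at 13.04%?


Rearrange the simple interest formula for t:
I = P × r × t  ⇒  t = I / (P × r)
t = $96,886.39 / ($66,338.73 × 0.1304)
t = 11.2

t = I/(P×r) = 11.2 years


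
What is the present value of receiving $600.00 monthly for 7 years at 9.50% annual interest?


Present value of an ordinary annuity: PV = PMT × (1 − (1 + r)^(−n)) / r
Monthly rate r = 0.095/12 ≈ 0.00791667, n = 84
PV = $600.00 × (1 − (1 + 0.095/12)^(−84)) / (0.095/12)
PV = $600.00 × 61.184601
PV = $36,710.76

PV = PMT × (1-(1+r)^(-n))/r = $36,710.76
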